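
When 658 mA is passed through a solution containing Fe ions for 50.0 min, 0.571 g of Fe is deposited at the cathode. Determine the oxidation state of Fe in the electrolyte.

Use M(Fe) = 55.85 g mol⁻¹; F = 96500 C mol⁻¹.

Q = I·t = 0.6580 A × 3000.0 s = 1974 C, so n(e⁻) = 1974/96500 = 0.02046 mol.
n(Fe) deposited = 0.571 / 55.85 = 0.01022 mol.
Electrons per atom = n(e⁻)/n(Fe) = 0.02046 / 0.01022 = 2.00 ≈ 2, so the ion is Fe²⁺.

+2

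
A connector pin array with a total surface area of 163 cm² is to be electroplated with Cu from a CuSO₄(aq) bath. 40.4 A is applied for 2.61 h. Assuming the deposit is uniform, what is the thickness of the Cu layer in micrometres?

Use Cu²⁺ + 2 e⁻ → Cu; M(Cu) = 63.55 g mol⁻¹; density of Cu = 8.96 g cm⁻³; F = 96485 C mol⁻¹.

Q = I·t = 40.40 × 9396.0 = 379600 C; n(e⁻) = 3.934 mol.
n(Cu) = n(e⁻)/2 = 1.967 mol, so m = 1.967 × 63.55 = 125.0 g.
Volume = m/ρ = 125.0 / 8.96 = 13.95 cm³.
Thickness = V/A = 13.95 / 163 = 0.0856 cm = 856 μm.

856 μm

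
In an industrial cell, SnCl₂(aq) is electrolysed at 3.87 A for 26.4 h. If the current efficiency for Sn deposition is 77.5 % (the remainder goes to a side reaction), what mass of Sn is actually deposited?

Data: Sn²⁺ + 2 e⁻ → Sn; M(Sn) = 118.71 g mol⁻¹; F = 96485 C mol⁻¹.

Q = I·t = 3.870 × 95040 = 367800 C.
n(e⁻) = 367800/96485 = 3.812 mol; theoretically n(Sn) = 3.812/2 = 1.906 mol, m_theo = 226.3 g.
At 77.5 % efficiency, m_actual = 0.775 × 226.3 = 175 g.

175 g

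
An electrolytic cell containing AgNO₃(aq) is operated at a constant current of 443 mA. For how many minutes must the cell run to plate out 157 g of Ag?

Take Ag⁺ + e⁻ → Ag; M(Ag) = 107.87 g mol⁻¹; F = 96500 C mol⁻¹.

5280 min

n(Ag) = m/M = 157 / 107.87 = 1.455 mol.
Each Ag atom requires 1 electron, so n(e⁻) = 1 × 1.455 = 1.455 mol.
Q = n(e⁻)·F = 1.455 × 96500 = 140500 C.
t = Q/I = 140500 / 0.4430 A = 317000 s = 5280 min.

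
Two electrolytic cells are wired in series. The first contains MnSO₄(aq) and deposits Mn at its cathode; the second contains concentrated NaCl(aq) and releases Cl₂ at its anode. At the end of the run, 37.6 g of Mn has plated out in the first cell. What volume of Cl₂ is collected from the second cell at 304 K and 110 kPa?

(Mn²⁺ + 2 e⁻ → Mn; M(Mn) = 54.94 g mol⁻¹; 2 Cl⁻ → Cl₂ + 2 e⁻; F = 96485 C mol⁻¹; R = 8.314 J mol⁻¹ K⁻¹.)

15.7 L

n(Mn) = 37.6 / 54.94 = 0.6844 mol, so n(e⁻) = 2 × 0.6844 = 1.369 mol.
The cells are in series, so the same 1.369 mol of electrons passes through the second cell.
2 Cl⁻ → Cl₂ + 2 e⁻ — 2 mol e⁻ per mol Cl₂, so n(Cl₂) = 1.369/2 = 0.6844 mol.
V = nRT/P = (0.6844 × 8.314 × 304) / (110 × 10³) = 0.0157 m³ = 15.7 L.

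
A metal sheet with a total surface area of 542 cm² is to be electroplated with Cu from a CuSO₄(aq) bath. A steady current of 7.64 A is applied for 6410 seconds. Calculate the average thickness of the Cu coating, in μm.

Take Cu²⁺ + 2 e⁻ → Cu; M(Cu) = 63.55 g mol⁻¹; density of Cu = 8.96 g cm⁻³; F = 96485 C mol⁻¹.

Q = I·t = 7.640 × 6410.0 = 48970 C; n(e⁻) = 0.5076 mol.
n(Cu) = n(e⁻)/2 = 0.2538 mol, so m = 0.2538 × 63.55 = 16.13 g.
Volume = m/ρ = 16.13 / 8.96 = 1.800 cm³.
Thickness = V/A = 1.800 / 542 = 0.00332 cm = 33.2 μm.

33.2 μm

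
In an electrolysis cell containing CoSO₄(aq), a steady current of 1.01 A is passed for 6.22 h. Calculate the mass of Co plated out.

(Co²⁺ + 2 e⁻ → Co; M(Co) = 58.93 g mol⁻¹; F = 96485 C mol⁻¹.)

6.91 g

Q = I·t = 1.010 A × 22392 s = 22620 C.
n(e⁻) = Q/F = 22620 / 96485 = 0.2344 mol.
Co²⁺ + 2 e⁻ → Co, so n(Co) = n(e⁻)/2 = 0.1172 mol.
m = n·M = 0.1172 × 58.93 = 6.91 g.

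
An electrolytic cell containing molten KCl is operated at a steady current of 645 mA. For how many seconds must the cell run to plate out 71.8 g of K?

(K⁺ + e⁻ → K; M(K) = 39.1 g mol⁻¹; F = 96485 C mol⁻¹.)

2.75 × 10⁵ s

n(K) = m/M = 71.8 / 39.1 = 1.836 mol.
Each K atom requires 1 electron, so n(e⁻) = 1 × 1.836 = 1.836 mol.
Q = n(e⁻)·F = 1.836 × 96485 = 177200 C.
t = Q/I = 177200 / 0.6450 A = 274700 s.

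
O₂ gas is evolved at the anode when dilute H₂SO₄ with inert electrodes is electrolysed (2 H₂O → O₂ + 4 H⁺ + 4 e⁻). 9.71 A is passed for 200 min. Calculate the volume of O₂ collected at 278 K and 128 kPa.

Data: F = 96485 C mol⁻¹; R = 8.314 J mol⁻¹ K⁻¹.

5.45 L

Q = I·t = 9.710 A × 12000 s = 116500 C.
n(e⁻) = Q/F = 116500 / 96485 = 1.208 mol.
4 electrons are transferred per O₂ molecule, so n(O₂) = 1.208 / 4 = 0.3019 mol.
V = nRT/P = (0.3019 × 8.314 × 278) / (128 × 10³ Pa) = 0.00545 m³ = 5.45 L.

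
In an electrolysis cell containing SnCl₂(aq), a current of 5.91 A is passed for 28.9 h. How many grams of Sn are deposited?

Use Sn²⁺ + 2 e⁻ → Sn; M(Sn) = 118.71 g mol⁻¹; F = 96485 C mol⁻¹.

Q = I·t = 5.910 A × 104040 s = 614900 C.
n(e⁻) = Q/F = 614900 / 96485 = 6.373 mol.
Sn²⁺ + 2 e⁻ → Sn, so n(Sn) = n(e⁻)/2 = 3.186 mol.
m = n·M = 3.186 × 118.71 = 378 g.

378 g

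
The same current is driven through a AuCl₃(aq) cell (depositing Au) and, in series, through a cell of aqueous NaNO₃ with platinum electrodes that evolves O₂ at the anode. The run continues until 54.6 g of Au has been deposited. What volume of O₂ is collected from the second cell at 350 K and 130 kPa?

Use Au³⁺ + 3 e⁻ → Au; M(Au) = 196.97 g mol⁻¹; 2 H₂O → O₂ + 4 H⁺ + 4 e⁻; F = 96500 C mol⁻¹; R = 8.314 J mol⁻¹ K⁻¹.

4.65 L

n(Au) = 54.6 / 196.97 = 0.2772 mol, so n(e⁻) = 3 × 0.2772 = 0.8316 mol.
The cells are in series, so the same 0.8316 mol of electrons passes through the second cell.
2 H₂O → O₂ + 4 H⁺ + 4 e⁻ — 4 mol e⁻ per mol O₂, so n(O₂) = 0.8316/4 = 0.2079 mol.
V = nRT/P = (0.2079 × 8.314 × 350) / (130 × 10³) = 0.00465 m³ = 4.65 L.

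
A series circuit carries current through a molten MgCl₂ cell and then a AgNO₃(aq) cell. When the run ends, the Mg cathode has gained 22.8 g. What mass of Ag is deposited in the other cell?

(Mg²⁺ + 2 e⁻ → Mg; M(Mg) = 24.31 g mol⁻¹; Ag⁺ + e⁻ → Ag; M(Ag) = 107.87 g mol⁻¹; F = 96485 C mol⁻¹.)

n(Mg) = 22.8 / 24.31 = 0.9379 mol.
Since Mg²⁺ + 2 e⁻ → Mg, n(e⁻) passed = 2 × 0.9379 = 1.876 mol.
Cells in series carry the same charge, so the same 1.876 mol of electrons passes through cell 2.
Ag⁺ + e⁻ → Ag, so n(Ag) = 1.876 / 1 = 1.876 mol.
m(Ag) = 1.876 × 107.87 = 202 g.

202 g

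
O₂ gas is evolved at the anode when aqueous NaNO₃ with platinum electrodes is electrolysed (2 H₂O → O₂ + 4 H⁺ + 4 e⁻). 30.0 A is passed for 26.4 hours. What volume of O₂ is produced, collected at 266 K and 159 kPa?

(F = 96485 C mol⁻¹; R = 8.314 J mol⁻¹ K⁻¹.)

Q = I·t = 30.00 A × 95040 s = 2851000 C.
n(e⁻) = Q/F = 2851000 / 96485 = 29.55 mol.
4 electrons are transferred per O₂ molecule, so n(O₂) = 29.55 / 4 = 7.388 mol.
V = nRT/P = (7.388 × 8.314 × 266) / (159 × 10³ Pa) = 0.103 m³ = 103 L.

103 L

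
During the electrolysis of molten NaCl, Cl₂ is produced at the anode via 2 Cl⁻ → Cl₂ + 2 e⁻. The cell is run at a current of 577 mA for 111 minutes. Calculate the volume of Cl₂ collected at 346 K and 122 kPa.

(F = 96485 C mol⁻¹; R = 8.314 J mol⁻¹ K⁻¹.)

0.470 L

Q = I·t = 0.5770 A × 6660.0 s = 3843 C.
n(e⁻) = Q/F = 3843 / 96485 = 0.03983 mol.
2 electrons are transferred per Cl₂ molecule, so n(Cl₂) = 0.03983 / 2 = 0.01991 mol.
V = nRT/P = (0.01991 × 8.314 × 346) / (122 × 10³ Pa) = 4.70 × 10⁻⁴ m³ = 0.470 L.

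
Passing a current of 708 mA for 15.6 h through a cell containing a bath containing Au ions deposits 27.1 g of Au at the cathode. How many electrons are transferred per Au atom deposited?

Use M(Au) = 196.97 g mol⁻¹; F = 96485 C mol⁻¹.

3

Q = I·t = 0.7080 A × 56160 s = 39760 C, so n(e⁻) = 39760/96485 = 0.4121 mol.
n(Au) deposited = 27.1 / 196.97 = 0.1376 mol.
Electrons per atom = n(e⁻)/n(Au) = 0.4121 / 0.1376 = 3.00 ≈ 3, so the ion is Au³⁺.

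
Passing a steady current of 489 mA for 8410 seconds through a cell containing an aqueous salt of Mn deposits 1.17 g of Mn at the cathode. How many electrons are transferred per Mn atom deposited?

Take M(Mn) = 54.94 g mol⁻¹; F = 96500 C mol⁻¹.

2

Q = I·t = 0.4890 A × 8410.0 s = 4112 C, so n(e⁻) = 4112/96500 = 0.04262 mol.
n(Mn) deposited = 1.17 / 54.94 = 0.02130 mol.
Electrons per atom = n(e⁻)/n(Mn) = 0.04262 / 0.02130 = 2.00 ≈ 2, so the ion is Mn²⁺.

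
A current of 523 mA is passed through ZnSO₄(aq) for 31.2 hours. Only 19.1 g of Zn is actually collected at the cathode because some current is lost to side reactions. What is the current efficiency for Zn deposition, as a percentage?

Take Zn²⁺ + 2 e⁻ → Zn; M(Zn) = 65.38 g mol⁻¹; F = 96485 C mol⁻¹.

Q = I·t = 0.5230 × 112320 = 58740 C; n(e⁻) = 58740/96485 = 0.6088 mol.
Theoretical n(Zn) = n(e⁻)/2 = 0.3044 mol, i.e. m_theo = 0.3044 × 65.38 = 19.90 g.
Efficiency = m_actual / m_theo = 19.1 / 19.90 = 96.0 %.

96.0 %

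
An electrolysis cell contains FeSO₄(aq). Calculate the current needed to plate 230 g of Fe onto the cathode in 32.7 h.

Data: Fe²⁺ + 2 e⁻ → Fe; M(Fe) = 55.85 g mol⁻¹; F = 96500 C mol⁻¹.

n(Fe) = 230 / 55.85 = 4.118 mol.
n(e⁻) = 2 × 4.118 = 8.236 mol.
Q = n(e⁻)·F = 8.236 × 96500 = 794800 C.
I = Q/t = 794800 / 117720 s = 6.75 A.

6.75 A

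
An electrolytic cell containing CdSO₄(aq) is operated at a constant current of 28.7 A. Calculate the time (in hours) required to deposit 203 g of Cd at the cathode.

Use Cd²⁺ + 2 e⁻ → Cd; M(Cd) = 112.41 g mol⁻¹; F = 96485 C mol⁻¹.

3.37 h

n(Cd) = m/M = 203 / 112.41 = 1.806 mol.
Each Cd atom requires 2 electrons, so n(e⁻) = 2 × 1.806 = 3.612 mol.
Q = n(e⁻)·F = 3.612 × 96485 = 348500 C.
t = Q/I = 348500 / 28.70 A = 12140 s = 3.37 h.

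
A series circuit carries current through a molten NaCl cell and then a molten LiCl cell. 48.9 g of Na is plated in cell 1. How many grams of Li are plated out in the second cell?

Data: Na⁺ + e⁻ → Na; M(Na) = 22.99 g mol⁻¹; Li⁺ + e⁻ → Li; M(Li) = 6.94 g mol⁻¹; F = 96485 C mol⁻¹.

14.8 g

n(Na) = 48.9 / 22.99 = 2.127 mol.
Since Na⁺ + e⁻ → Na, n(e⁻) passed = 1 × 2.127 = 2.127 mol.
Cells in series carry the same charge, so the same 2.127 mol of electrons passes through cell 2.
Li⁺ + e⁻ → Li, so n(Li) = 2.127 / 1 = 2.127 mol.
m(Li) = 2.127 × 6.94 = 14.8 g.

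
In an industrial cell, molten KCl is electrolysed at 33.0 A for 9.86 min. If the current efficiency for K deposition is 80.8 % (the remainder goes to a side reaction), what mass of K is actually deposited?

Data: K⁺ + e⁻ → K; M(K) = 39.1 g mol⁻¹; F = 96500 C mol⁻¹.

6.39 g

Q = I·t = 33.00 × 591.60 = 19520 C.
n(e⁻) = 19520/96500 = 0.2023 mol; theoretically n(K) = 0.2023/1 = 0.2023 mol, m_theo = 7.910 g.
At 80.8 % efficiency, m_actual = 0.808 × 7.910 = 6.39 g.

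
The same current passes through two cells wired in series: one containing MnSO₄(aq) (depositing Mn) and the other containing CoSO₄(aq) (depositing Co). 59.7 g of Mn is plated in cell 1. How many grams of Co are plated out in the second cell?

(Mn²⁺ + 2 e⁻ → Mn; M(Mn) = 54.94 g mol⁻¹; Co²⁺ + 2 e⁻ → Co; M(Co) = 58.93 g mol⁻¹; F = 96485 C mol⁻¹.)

64.0 g

n(Mn) = 59.7 / 54.94 = 1.087 mol.
Since Mn²⁺ + 2 e⁻ → Mn, n(e⁻) passed = 2 × 1.087 = 2.173 mol.
Cells in series carry the same charge, so the same 2.173 mol of electrons passes through cell 2.
Co²⁺ + 2 e⁻ → Co, so n(Co) = 2.173 / 2 = 1.087 mol.
m(Co) = 1.087 × 58.93 = 64.0 g.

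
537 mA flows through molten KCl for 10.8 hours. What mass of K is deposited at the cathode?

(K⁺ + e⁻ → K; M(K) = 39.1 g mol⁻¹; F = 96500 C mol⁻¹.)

Q = I·t = 0.5370 A × 38880 s = 20880 C.
n(e⁻) = Q/F = 20880 / 96500 = 0.2164 mol.
K⁺ + e⁻ → K, so n(K) = n(e⁻)/1 = 0.2164 mol.
m = n·M = 0.2164 × 39.1 = 8.46 g.

8.46 g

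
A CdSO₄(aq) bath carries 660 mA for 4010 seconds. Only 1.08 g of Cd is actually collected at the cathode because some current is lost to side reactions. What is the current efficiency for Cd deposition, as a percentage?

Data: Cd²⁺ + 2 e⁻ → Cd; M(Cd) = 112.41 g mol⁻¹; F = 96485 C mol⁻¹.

Q = I·t = 0.6600 × 4010.0 = 2647 C; n(e⁻) = 2647/96485 = 0.02743 mol.
Theoretical n(Cd) = n(e⁻)/2 = 0.01372 mol, i.e. m_theo = 0.01372 × 112.41 = 1.542 g.
Efficiency = m_actual / m_theo = 1.08 / 1.542 = 70.1 %.

70.1 %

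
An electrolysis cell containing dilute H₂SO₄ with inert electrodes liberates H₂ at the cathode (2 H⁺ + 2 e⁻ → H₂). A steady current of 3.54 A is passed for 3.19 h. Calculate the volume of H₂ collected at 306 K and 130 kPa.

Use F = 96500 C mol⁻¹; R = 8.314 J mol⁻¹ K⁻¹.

Q = I·t = 3.540 A × 11484 s = 40650 C.
n(e⁻) = Q/F = 40650 / 96500 = 0.4213 mol.
2 electrons are transferred per H₂ molecule, so n(H₂) = 0.4213 / 2 = 0.2106 mol.
V = nRT/P = (0.2106 × 8.314 × 306) / (130 × 10³ Pa) = 0.00412 m³ = 4.12 L.

4.12 L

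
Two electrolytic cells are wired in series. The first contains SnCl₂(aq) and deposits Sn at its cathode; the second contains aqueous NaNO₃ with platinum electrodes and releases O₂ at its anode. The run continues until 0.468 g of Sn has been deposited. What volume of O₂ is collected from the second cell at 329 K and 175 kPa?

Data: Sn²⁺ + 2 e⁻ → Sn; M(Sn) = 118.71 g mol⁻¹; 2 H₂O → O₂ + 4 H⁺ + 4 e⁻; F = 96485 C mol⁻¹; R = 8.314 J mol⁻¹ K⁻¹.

n(Sn) = 0.468 / 118.71 = 0.003942 mol, so n(e⁻) = 2 × 0.003942 = 0.007885 mol.
The cells are in series, so the same 0.007885 mol of electrons passes through the second cell.
2 H₂O → O₂ + 4 H⁺ + 4 e⁻ — 4 mol e⁻ per mol O₂, so n(O₂) = 0.007885/4 = 0.001971 mol.
V = nRT/P = (0.001971 × 8.314 × 329) / (175 × 10³) = 3.08 × 10⁻⁵ m³ = 0.0308 L.

0.0308 L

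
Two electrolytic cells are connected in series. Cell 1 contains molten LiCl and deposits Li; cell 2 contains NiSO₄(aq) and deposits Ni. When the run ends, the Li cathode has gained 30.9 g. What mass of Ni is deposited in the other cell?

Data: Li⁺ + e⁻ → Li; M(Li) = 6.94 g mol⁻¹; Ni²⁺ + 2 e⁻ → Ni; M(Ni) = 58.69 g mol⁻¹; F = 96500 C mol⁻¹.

n(Li) = 30.9 / 6.94 = 4.452 mol.
Since Li⁺ + e⁻ → Li, n(e⁻) passed = 1 × 4.452 = 4.452 mol.
Cells in series carry the same charge, so the same 4.452 mol of electrons passes through cell 2.
Ni²⁺ + 2 e⁻ → Ni, so n(Ni) = 4.452 / 2 = 2.226 mol.
m(Ni) = 2.226 × 58.69 = 131 g.

131 g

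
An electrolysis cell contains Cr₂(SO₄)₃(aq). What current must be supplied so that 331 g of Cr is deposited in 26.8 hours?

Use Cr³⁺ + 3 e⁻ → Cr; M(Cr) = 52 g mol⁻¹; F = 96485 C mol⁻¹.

n(Cr) = 331 / 52 = 6.365 mol.
n(e⁻) = 3 × 6.365 = 19.10 mol.
Q = n(e⁻)·F = 19.10 × 96485 = 1842000 C.
I = Q/t = 1842000 / 96480 s = 19.1 A.

19.1 A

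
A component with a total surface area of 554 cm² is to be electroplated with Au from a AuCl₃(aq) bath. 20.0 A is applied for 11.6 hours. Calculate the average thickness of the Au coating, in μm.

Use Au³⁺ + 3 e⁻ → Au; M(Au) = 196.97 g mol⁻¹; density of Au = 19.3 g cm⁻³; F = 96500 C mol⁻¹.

531 μm

Q = I·t = 20.00 × 41760 = 835200 C; n(e⁻) = 8.655 mol.
n(Au) = n(e⁻)/3 = 2.885 mol, so m = 2.885 × 196.97 = 568.3 g.
Volume = m/ρ = 568.3 / 19.3 = 29.44 cm³.
Thickness = V/A = 29.44 / 554 = 0.0531 cm = 531 μm.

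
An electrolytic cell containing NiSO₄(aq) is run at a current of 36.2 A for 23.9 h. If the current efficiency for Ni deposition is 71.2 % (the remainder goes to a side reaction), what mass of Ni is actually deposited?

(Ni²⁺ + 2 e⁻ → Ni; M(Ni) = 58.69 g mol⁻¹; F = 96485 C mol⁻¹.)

674 g

Q = I·t = 36.20 × 86040 = 3115000 C.
n(e⁻) = 3115000/96485 = 32.28 mol; theoretically n(Ni) = 32.28/2 = 16.14 mol, m_theo = 947.3 g.
At 71.2 % efficiency, m_actual = 0.712 × 947.3 = 674 g.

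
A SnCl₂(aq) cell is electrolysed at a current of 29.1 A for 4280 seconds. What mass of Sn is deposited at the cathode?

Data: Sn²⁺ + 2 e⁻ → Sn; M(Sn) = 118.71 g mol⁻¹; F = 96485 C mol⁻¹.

Q = I·t = 29.10 A × 4280.0 s = 124500 C.
n(e⁻) = Q/F = 124500 / 96485 = 1.291 mol.
Sn²⁺ + 2 e⁻ → Sn, so n(Sn) = n(e⁻)/2 = 0.6454 mol.
m = n·M = 0.6454 × 118.71 = 76.6 g.

76.6 g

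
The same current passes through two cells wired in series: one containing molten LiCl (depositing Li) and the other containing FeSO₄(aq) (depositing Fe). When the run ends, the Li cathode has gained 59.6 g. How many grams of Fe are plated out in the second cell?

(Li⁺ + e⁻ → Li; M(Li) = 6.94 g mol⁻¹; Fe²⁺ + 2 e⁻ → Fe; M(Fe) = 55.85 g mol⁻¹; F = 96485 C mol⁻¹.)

n(Li) = 59.6 / 6.94 = 8.588 mol.
Since Li⁺ + e⁻ → Li, n(e⁻) passed = 1 × 8.588 = 8.588 mol.
Cells in series carry the same charge, so the same 8.588 mol of electrons passes through cell 2.
Fe²⁺ + 2 e⁻ → Fe, so n(Fe) = 8.588 / 2 = 4.294 mol.
m(Fe) = 4.294 × 55.85 = 240 g.

240 g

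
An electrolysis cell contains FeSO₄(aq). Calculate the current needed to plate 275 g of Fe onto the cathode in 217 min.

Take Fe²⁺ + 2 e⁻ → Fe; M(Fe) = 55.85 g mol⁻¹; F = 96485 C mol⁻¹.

n(Fe) = 275 / 55.85 = 4.924 mol.
n(e⁻) = 2 × 4.924 = 9.848 mol.
Q = n(e⁻)·F = 9.848 × 96485 = 950200 C.
I = Q/t = 950200 / 13020 s = 73.0 A.

73.0 A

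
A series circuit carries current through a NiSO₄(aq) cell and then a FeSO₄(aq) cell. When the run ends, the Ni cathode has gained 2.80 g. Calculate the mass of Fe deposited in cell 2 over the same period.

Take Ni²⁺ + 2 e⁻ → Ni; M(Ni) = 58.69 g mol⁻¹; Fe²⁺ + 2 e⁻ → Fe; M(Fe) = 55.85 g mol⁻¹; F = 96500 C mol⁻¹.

n(Ni) = 2.80 / 58.69 = 0.04771 mol.
Since Ni²⁺ + 2 e⁻ → Ni, n(e⁻) passed = 2 × 0.04771 = 0.09542 mol.
Cells in series carry the same charge, so the same 0.09542 mol of electrons passes through cell 2.
Fe²⁺ + 2 e⁻ → Fe, so n(Fe) = 0.09542 / 2 = 0.04771 mol.
m(Fe) = 0.04771 × 55.85 = 2.66 g.

2.66 g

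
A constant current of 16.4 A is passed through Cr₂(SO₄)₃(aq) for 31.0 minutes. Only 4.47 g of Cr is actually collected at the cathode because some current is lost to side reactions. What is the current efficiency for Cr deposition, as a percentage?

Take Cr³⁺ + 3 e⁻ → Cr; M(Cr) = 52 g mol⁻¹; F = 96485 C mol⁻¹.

Q = I·t = 16.40 × 1860.0 = 30500 C; n(e⁻) = 30500/96485 = 0.3162 mol.
Theoretical n(Cr) = n(e⁻)/3 = 0.1054 mol, i.e. m_theo = 0.1054 × 52 = 5.480 g.
Efficiency = m_actual / m_theo = 4.47 / 5.480 = 81.6 %.

81.6 %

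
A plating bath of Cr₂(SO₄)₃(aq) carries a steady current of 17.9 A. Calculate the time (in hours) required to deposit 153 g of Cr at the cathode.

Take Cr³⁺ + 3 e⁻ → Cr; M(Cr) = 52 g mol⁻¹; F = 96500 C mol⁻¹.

n(Cr) = m/M = 153 / 52 = 2.942 mol.
Each Cr atom requires 3 electrons, so n(e⁻) = 3 × 2.942 = 8.827 mol.
Q = n(e⁻)·F = 8.827 × 96500 = 851800 C.
t = Q/I = 851800 / 17.90 A = 47590 s = 13.2 h.

13.2 h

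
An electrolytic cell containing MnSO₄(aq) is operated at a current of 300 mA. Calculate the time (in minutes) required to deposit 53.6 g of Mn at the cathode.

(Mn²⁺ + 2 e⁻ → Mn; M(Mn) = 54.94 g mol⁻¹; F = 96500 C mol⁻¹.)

n(Mn) = m/M = 53.6 / 54.94 = 0.9756 mol.
Each Mn atom requires 2 electrons, so n(e⁻) = 2 × 0.9756 = 1.951 mol.
Q = n(e⁻)·F = 1.951 × 96500 = 188300 C.
t = Q/I = 188300 / 0.3000 A = 627600 s = 10500 min.

10500 min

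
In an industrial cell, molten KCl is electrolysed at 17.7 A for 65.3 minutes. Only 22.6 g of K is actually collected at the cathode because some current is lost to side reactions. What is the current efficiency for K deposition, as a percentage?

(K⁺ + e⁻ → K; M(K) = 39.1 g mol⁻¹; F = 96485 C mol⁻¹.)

Q = I·t = 17.70 × 3918.0 = 69350 C; n(e⁻) = 69350/96485 = 0.7188 mol.
Theoretical n(K) = n(e⁻)/1 = 0.7188 mol, i.e. m_theo = 0.7188 × 39.1 = 28.10 g.
Efficiency = m_actual / m_theo = 22.6 / 28.10 = 80.4 %.

80.4 %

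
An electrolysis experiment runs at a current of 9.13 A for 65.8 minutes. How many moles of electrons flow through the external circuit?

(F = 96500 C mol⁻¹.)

0.374 mol

Q = I·t = 9.130 A × 3948.0 s = 36050 C.
n(e⁻) = Q/F = 36050 / 96500 = 0.374 mol.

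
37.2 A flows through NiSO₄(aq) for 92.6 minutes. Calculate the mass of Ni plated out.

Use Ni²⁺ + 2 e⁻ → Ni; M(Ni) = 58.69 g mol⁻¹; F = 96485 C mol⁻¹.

62.9 g

Q = I·t = 37.20 A × 5556.0 s = 206700 C.
n(e⁻) = Q/F = 206700 / 96485 = 2.142 mol.
Ni²⁺ + 2 e⁻ → Ni, so n(Ni) = n(e⁻)/2 = 1.071 mol.
m = n·M = 1.071 × 58.69 = 62.9 g.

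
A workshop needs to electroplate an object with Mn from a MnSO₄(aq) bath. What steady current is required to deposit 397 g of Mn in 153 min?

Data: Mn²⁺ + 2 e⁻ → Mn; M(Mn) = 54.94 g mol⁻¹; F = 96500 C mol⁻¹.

n(Mn) = 397 / 54.94 = 7.226 mol.
n(e⁻) = 2 × 7.226 = 14.45 mol.
Q = n(e⁻)·F = 14.45 × 96500 = 1395000 C.
I = Q/t = 1395000 / 9180.0 s = 152 A.

152 A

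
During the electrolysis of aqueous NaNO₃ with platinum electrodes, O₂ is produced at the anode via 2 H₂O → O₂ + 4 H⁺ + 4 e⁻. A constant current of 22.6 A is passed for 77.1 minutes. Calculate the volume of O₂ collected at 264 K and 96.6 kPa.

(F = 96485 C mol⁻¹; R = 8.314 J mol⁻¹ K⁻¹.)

Q = I·t = 22.60 A × 4626.0 s = 104500 C.
n(e⁻) = Q/F = 104500 / 96485 = 1.084 mol.
4 electrons are transferred per O₂ molecule, so n(O₂) = 1.084 / 4 = 0.2709 mol.
V = nRT/P = (0.2709 × 8.314 × 264) / (96.6 × 10³ Pa) = 0.00616 m³ = 6.16 L.

6.16 L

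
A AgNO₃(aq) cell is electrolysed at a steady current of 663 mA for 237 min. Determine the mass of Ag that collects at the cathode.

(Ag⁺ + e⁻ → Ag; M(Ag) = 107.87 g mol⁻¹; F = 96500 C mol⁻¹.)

Q = I·t = 0.6630 A × 14220 s = 9428 C.
n(e⁻) = Q/F = 9428 / 96500 = 0.09770 mol.
Ag⁺ + e⁻ → Ag, so n(Ag) = n(e⁻)/1 = 0.09770 mol.
m = n·M = 0.09770 × 107.87 = 10.5 g.

10.5 g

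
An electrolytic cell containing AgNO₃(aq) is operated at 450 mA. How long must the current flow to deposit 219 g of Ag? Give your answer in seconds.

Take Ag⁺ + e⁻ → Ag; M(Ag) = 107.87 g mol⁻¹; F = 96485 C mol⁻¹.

n(Ag) = m/M = 219 / 107.87 = 2.030 mol.
Each Ag atom requires 1 electron, so n(e⁻) = 1 × 2.030 = 2.030 mol.
Q = n(e⁻)·F = 2.030 × 96485 = 195900 C.
t = Q/I = 195900 / 0.4500 A = 435300 s.

4.35 × 10⁵ s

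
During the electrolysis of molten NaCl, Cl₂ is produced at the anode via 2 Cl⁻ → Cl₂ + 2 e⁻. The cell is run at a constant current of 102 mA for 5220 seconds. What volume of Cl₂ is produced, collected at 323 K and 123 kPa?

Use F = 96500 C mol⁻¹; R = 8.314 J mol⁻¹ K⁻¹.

Q = I·t = 0.1020 A × 5220.0 s = 532.4 C.
n(e⁻) = Q/F = 532.4 / 96500 = 0.005518 mol.
2 electrons are transferred per Cl₂ molecule, so n(Cl₂) = 0.005518 / 2 = 0.002759 mol.
V = nRT/P = (0.002759 × 8.314 × 323) / (123 × 10³ Pa) = 6.02 × 10⁻⁵ m³ = 0.0602 L.

0.0602 L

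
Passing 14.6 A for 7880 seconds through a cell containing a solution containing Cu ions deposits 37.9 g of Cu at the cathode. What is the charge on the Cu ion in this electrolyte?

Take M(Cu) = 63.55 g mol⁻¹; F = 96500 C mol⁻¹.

+2

Q = I·t = 14.60 A × 7880.0 s = 115000 C, so n(e⁻) = 115000/96500 = 1.192 mol.
n(Cu) deposited = 37.9 / 63.55 = 0.5964 mol.
Electrons per atom = n(e⁻)/n(Cu) = 1.192 / 0.5964 = 2.00 ≈ 2, so the ion is Cu²⁺.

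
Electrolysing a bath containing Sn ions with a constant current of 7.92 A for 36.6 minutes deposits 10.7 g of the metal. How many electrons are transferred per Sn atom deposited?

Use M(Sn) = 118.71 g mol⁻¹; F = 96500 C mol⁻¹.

2

Q = I·t = 7.920 A × 2196.0 s = 17390 C, so n(e⁻) = 17390/96500 = 0.1802 mol.
n(Sn) deposited = 10.7 / 118.71 = 0.09014 mol.
Electrons per atom = n(e⁻)/n(Sn) = 0.1802 / 0.09014 = 2.00 ≈ 2, so the ion is Sn²⁺.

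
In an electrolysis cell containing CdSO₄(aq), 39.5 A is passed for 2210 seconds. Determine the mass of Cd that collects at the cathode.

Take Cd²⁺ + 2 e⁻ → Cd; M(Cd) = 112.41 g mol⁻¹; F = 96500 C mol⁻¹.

Q = I·t = 39.50 A × 2210.0 s = 87300 C.
n(e⁻) = Q/F = 87300 / 96500 = 0.9046 mol.
Cd²⁺ + 2 e⁻ → Cd, so n(Cd) = n(e⁻)/2 = 0.4523 mol.
m = n·M = 0.4523 × 112.41 = 50.8 g.

50.8 g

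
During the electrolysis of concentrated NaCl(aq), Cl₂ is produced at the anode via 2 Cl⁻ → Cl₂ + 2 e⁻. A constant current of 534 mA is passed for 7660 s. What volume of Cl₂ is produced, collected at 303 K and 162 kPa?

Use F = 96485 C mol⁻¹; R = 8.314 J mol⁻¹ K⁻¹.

Q = I·t = 0.5340 A × 7660.0 s = 4090 C.
n(e⁻) = Q/F = 4090 / 96485 = 0.04239 mol.
2 electrons are transferred per Cl₂ molecule, so n(Cl₂) = 0.04239 / 2 = 0.02120 mol.
V = nRT/P = (0.02120 × 8.314 × 303) / (162 × 10³ Pa) = 3.30 × 10⁻⁴ m³ = 0.330 L.

0.330 L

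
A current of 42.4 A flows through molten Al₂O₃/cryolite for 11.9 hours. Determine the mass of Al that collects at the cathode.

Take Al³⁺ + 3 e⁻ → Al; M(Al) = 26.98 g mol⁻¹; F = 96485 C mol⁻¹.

Q = I·t = 42.40 A × 42840 s = 1816000 C.
n(e⁻) = Q/F = 1816000 / 96485 = 18.83 mol.
Al³⁺ + 3 e⁻ → Al, so n(Al) = n(e⁻)/3 = 6.275 mol.
m = n·M = 6.275 × 26.98 = 169 g.

169 g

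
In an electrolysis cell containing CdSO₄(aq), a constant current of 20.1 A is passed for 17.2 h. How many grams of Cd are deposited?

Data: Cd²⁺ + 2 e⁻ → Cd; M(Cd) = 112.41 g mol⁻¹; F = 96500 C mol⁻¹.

Q = I·t = 20.10 A × 61920 s = 1245000 C.
n(e⁻) = Q/F = 1245000 / 96500 = 12.90 mol.
Cd²⁺ + 2 e⁻ → Cd, so n(Cd) = n(e⁻)/2 = 6.449 mol.
m = n·M = 6.449 × 112.41 = 725 g.

725 g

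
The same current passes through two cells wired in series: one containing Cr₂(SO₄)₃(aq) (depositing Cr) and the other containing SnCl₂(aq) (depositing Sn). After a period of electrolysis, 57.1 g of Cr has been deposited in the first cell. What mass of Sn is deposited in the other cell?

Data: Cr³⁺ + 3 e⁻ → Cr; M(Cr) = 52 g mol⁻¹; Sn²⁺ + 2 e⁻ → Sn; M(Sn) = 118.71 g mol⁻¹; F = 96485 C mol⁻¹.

n(Cr) = 57.1 / 52 = 1.098 mol.
Since Cr³⁺ + 3 e⁻ → Cr, n(e⁻) passed = 3 × 1.098 = 3.294 mol.
Cells in series carry the same charge, so the same 3.294 mol of electrons passes through cell 2.
Sn²⁺ + 2 e⁻ → Sn, so n(Sn) = 3.294 / 2 = 1.647 mol.
m(Sn) = 1.647 × 118.71 = 196 g.

196 g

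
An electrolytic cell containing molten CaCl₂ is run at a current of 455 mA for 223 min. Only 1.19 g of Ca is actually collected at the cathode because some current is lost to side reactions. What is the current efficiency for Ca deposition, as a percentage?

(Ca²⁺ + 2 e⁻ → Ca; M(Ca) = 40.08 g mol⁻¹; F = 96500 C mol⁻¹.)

Q = I·t = 0.4550 × 13380 = 6088 C; n(e⁻) = 6088/96500 = 0.06309 mol.
Theoretical n(Ca) = n(e⁻)/2 = 0.03154 mol, i.e. m_theo = 0.03154 × 40.08 = 1.264 g.
Efficiency = m_actual / m_theo = 1.19 / 1.264 = 94.1 %.

94.1 %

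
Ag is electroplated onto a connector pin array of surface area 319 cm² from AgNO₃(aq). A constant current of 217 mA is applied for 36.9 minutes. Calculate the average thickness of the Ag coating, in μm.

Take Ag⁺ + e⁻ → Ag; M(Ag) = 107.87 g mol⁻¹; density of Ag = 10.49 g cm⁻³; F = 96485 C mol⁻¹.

1.61 μm

Q = I·t = 0.2170 × 2214.0 = 480.4 C; n(e⁻) = 0.004979 mol.
n(Ag) = n(e⁻)/1 = 0.004979 mol, so m = 0.004979 × 107.87 = 0.5371 g.
Volume = m/ρ = 0.5371 / 10.49 = 0.05120 cm³.
Thickness = V/A = 0.05120 / 319 = 1.61 × 10⁻⁴ cm = 1.61 μm.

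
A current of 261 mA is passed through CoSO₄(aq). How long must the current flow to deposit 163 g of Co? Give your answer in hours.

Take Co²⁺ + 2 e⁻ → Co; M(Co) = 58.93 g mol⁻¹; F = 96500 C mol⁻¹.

n(Co) = m/M = 163 / 58.93 = 2.766 mol.
Each Co atom requires 2 electrons, so n(e⁻) = 2 × 2.766 = 5.532 mol.
Q = n(e⁻)·F = 5.532 × 96500 = 533800 C.
t = Q/I = 533800 / 0.2610 A = 2045000 s = 568 h.

568 h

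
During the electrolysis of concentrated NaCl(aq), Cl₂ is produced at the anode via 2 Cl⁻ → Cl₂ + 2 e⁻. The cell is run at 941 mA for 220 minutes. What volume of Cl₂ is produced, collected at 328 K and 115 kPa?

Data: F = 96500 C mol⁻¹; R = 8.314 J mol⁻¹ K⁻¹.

Q = I·t = 0.9410 A × 13200 s = 12420 C.
n(e⁻) = Q/F = 12420 / 96500 = 0.1287 mol.
2 electrons are transferred per Cl₂ molecule, so n(Cl₂) = 0.1287 / 2 = 0.06436 mol.
V = nRT/P = (0.06436 × 8.314 × 328) / (115 × 10³ Pa) = 0.00153 m³ = 1.53 L.

1.53 L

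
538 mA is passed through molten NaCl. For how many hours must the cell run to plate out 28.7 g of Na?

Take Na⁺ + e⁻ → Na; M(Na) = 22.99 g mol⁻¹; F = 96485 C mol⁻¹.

n(Na) = m/M = 28.7 / 22.99 = 1.248 mol.
Each Na atom requires 1 electron, so n(e⁻) = 1 × 1.248 = 1.248 mol.
Q = n(e⁻)·F = 1.248 × 96485 = 120400 C.
t = Q/I = 120400 / 0.5380 A = 223900 s = 62.2 h.

62.2 h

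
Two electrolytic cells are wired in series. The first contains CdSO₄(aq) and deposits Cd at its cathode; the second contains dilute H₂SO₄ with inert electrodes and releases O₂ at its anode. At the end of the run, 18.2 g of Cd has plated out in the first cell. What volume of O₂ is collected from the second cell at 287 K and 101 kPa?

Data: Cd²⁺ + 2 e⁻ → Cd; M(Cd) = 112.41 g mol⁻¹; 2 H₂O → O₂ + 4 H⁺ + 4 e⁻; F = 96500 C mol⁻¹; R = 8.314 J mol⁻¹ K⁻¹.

1.91 L

n(Cd) = 18.2 / 112.41 = 0.1619 mol, so n(e⁻) = 2 × 0.1619 = 0.3238 mol.
The cells are in series, so the same 0.3238 mol of electrons passes through the second cell.
2 H₂O → O₂ + 4 H⁺ + 4 e⁻ — 4 mol e⁻ per mol O₂, so n(O₂) = 0.3238/4 = 0.08095 mol.
V = nRT/P = (0.08095 × 8.314 × 287) / (101 × 10³) = 0.00191 m³ = 1.91 L.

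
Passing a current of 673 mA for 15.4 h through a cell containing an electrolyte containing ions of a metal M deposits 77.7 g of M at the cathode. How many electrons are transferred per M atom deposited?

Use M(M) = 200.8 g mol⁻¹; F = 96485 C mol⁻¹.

1

Q = I·t = 0.6730 A × 55440 s = 37310 C, so n(e⁻) = 37310/96485 = 0.3867 mol.
n(M) deposited = 77.7 / 200.8 = 0.3870 mol.
Electrons per atom = n(e⁻)/n(M) = 0.3867 / 0.3870 = 0.999 ≈ 1, so the ion is M⁺.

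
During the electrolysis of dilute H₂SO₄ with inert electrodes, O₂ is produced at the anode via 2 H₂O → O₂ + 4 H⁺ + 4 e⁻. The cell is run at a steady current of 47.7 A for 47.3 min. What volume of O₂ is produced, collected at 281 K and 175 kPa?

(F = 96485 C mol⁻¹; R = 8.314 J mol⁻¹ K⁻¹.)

Q = I·t = 47.70 A × 2838.0 s = 135400 C.
n(e⁻) = Q/F = 135400 / 96485 = 1.403 mol.
4 electrons are transferred per O₂ molecule, so n(O₂) = 1.403 / 4 = 0.3508 mol.
V = nRT/P = (0.3508 × 8.314 × 281) / (175 × 10³ Pa) = 0.00468 m³ = 4.68 L.

4.68 L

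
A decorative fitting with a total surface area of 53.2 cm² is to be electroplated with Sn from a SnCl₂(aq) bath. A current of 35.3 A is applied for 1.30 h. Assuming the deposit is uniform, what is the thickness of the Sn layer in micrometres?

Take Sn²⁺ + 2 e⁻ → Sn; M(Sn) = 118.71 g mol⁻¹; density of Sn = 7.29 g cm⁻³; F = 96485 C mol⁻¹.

2620 μm

Q = I·t = 35.30 × 4680.0 = 165200 C; n(e⁻) = 1.712 mol.
n(Sn) = n(e⁻)/2 = 0.8561 mol, so m = 0.8561 × 118.71 = 101.6 g.
Volume = m/ρ = 101.6 / 7.29 = 13.94 cm³.
Thickness = V/A = 13.94 / 53.2 = 0.262 cm = 2620 μm.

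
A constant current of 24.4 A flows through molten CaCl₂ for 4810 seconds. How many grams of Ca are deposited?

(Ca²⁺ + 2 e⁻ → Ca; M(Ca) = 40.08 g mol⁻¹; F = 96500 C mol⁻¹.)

Q = I·t = 24.40 A × 4810.0 s = 117400 C.
n(e⁻) = Q/F = 117400 / 96500 = 1.216 mol.
Ca²⁺ + 2 e⁻ → Ca, so n(Ca) = n(e⁻)/2 = 0.6081 mol.
m = n·M = 0.6081 × 40.08 = 24.4 g.

24.4 g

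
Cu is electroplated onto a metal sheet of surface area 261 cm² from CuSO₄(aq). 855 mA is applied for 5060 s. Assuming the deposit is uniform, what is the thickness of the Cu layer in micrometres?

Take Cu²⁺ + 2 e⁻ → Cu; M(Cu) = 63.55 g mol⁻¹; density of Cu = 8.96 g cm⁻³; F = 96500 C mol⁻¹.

Q = I·t = 0.8550 × 5060.0 = 4326 C; n(e⁻) = 0.04483 mol.
n(Cu) = n(e⁻)/2 = 0.02242 mol, so m = 0.02242 × 63.55 = 1.425 g.
Volume = m/ρ = 1.425 / 8.96 = 0.1590 cm³.
Thickness = V/A = 0.1590 / 261 = 6.09 × 10⁻⁴ cm = 6.09 μm.

6.09 μm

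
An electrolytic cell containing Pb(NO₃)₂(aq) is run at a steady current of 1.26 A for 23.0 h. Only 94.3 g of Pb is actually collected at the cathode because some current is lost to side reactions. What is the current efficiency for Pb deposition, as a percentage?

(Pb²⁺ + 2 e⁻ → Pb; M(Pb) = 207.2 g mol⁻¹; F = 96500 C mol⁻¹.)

Q = I·t = 1.260 × 82800 = 104300 C; n(e⁻) = 104300/96500 = 1.081 mol.
Theoretical n(Pb) = n(e⁻)/2 = 0.5406 mol, i.e. m_theo = 0.5406 × 207.2 = 112.0 g.
Efficiency = m_actual / m_theo = 94.3 / 112.0 = 84.2 %.

84.2 %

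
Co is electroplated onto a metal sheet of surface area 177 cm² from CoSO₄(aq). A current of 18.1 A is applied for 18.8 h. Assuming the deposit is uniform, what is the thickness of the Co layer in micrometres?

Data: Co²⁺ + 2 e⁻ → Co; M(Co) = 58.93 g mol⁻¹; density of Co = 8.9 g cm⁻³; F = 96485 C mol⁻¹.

2370 μm

Q = I·t = 18.10 × 67680 = 1225000 C; n(e⁻) = 12.70 mol.
n(Co) = n(e⁻)/2 = 6.348 mol, so m = 6.348 × 58.93 = 374.1 g.
Volume = m/ρ = 374.1 / 8.9 = 42.03 cm³.
Thickness = V/A = 42.03 / 177 = 0.237 cm = 2370 μm.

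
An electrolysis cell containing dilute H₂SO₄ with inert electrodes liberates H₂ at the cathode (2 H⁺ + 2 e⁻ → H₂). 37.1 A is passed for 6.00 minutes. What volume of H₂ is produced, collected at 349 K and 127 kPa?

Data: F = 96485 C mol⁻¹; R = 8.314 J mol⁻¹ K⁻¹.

Q = I·t = 37.10 A × 360.00 s = 13360 C.
n(e⁻) = Q/F = 13360 / 96485 = 0.1384 mol.
2 electrons are transferred per H₂ molecule, so n(H₂) = 0.1384 / 2 = 0.06921 mol.
V = nRT/P = (0.06921 × 8.314 × 349) / (127 × 10³ Pa) = 0.00158 m³ = 1.58 L.

1.58 L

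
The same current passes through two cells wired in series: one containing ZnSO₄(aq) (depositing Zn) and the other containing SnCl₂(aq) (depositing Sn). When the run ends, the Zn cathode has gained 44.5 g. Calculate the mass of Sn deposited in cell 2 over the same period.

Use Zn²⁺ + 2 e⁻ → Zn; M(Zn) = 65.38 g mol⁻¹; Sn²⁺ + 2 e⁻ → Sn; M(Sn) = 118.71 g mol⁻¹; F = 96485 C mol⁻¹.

n(Zn) = 44.5 / 65.38 = 0.6806 mol.
Since Zn²⁺ + 2 e⁻ → Zn, n(e⁻) passed = 2 × 0.6806 = 1.361 mol.
Cells in series carry the same charge, so the same 1.361 mol of electrons passes through cell 2.
Sn²⁺ + 2 e⁻ → Sn, so n(Sn) = 1.361 / 2 = 0.6806 mol.
m(Sn) = 0.6806 × 118.71 = 80.8 g.

80.8 g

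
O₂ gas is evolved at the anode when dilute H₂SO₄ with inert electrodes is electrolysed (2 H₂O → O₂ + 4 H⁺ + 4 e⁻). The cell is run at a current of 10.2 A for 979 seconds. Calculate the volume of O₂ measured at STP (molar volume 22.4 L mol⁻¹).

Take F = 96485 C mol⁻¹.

0.580 L

Q = I·t = 10.20 A × 979.00 s = 9986 C.
n(e⁻) = Q/F = 9986 / 96485 = 0.1035 mol.
4 electrons are transferred per O₂ molecule, so n(O₂) = 0.1035 / 4 = 0.02587 mol.
V = n × V_m = 0.02587 × 22.4 = 0.580 L.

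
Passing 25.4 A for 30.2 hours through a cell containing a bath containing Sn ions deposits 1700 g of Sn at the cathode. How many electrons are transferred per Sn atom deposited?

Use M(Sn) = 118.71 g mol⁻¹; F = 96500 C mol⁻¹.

Q = I·t = 25.40 A × 108720 s = 2761000 C, so n(e⁻) = 2761000/96500 = 28.62 mol.
n(Sn) deposited = 1700 / 118.71 = 14.32 mol.
Electrons per atom = n(e⁻)/n(Sn) = 28.62 / 14.32 = 2.00 ≈ 2, so the ion is Sn²⁺.

2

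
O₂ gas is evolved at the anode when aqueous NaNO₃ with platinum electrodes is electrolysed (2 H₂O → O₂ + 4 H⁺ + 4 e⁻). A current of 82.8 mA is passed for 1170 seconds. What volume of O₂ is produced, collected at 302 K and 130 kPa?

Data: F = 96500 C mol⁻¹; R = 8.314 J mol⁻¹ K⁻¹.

0.00485 L

Q = I·t = 0.08280 A × 1170.0 s = 96.88 C.
n(e⁻) = Q/F = 96.88 / 96500 = 0.001004 mol.
4 electrons are transferred per O₂ molecule, so n(O₂) = 0.001004 / 4 = 0.0002510 mol.
V = nRT/P = (0.0002510 × 8.314 × 302) / (130 × 10³ Pa) = 4.85 × 10⁻⁶ m³ = 0.00485 L.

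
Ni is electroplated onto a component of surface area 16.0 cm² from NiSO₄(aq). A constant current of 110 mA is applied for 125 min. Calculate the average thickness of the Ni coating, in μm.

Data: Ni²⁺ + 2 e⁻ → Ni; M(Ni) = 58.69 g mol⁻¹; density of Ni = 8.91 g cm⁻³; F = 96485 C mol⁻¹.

Q = I·t = 0.1100 × 7500.0 = 825.0 C; n(e⁻) = 0.008551 mol.
n(Ni) = n(e⁻)/2 = 0.004275 mol, so m = 0.004275 × 58.69 = 0.2509 g.
Volume = m/ρ = 0.2509 / 8.91 = 0.02816 cm³.
Thickness = V/A = 0.02816 / 16.0 = 0.00176 cm = 17.6 μm.

17.6 μm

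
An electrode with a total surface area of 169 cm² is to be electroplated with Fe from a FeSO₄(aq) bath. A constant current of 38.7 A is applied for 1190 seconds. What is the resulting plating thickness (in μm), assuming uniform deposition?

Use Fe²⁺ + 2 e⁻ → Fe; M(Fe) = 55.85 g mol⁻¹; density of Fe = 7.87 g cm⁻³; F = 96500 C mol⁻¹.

100 μm

Q = I·t = 38.70 × 1190.0 = 46050 C; n(e⁻) = 0.4772 mol.
n(Fe) = n(e⁻)/2 = 0.2386 mol, so m = 0.2386 × 55.85 = 13.33 g.
Volume = m/ρ = 13.33 / 7.87 = 1.693 cm³.
Thickness = V/A = 1.693 / 169 = 0.0100 cm = 100 μm.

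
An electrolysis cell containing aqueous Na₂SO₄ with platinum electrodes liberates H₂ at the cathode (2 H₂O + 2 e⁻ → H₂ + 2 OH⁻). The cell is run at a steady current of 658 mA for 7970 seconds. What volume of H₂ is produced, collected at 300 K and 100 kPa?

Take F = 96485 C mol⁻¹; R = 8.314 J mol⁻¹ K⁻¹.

Q = I·t = 0.6580 A × 7970.0 s = 5244 C.
n(e⁻) = Q/F = 5244 / 96485 = 0.05435 mol.
2 electrons are transferred per H₂ molecule, so n(H₂) = 0.05435 / 2 = 0.02718 mol.
V = nRT/P = (0.02718 × 8.314 × 300) / (100 × 10³ Pa) = 6.78 × 10⁻⁴ m³ = 0.678 L.

0.678 L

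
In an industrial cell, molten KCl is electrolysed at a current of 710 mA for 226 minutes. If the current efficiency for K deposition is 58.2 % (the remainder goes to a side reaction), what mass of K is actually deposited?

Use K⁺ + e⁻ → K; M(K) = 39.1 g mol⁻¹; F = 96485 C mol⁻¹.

Q = I·t = 0.7100 × 13560 = 9628 C.
n(e⁻) = 9628/96485 = 0.09978 mol; theoretically n(K) = 0.09978/1 = 0.09978 mol, m_theo = 3.902 g.
At 58.2 % efficiency, m_actual = 0.582 × 3.902 = 2.27 g.

2.27 g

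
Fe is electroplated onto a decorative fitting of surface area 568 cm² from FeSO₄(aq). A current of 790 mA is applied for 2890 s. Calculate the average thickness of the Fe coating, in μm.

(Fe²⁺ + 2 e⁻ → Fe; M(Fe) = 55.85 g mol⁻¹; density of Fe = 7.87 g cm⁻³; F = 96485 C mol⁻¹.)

Q = I·t = 0.7900 × 2890.0 = 2283 C; n(e⁻) = 0.02366 mol.
n(Fe) = n(e⁻)/2 = 0.01183 mol, so m = 0.01183 × 55.85 = 0.6608 g.
Volume = m/ρ = 0.6608 / 7.87 = 0.08396 cm³.
Thickness = V/A = 0.08396 / 568 = 1.48 × 10⁻⁴ cm = 1.48 μm.

1.48 μm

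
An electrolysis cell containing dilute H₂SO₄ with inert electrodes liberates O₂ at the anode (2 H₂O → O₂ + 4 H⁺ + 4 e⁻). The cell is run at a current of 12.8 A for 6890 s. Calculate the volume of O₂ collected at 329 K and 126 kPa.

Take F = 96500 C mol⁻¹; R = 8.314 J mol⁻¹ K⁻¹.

4.96 L

Q = I·t = 12.80 A × 6890.0 s = 88190 C.
n(e⁻) = Q/F = 88190 / 96500 = 0.9139 mol.
4 electrons are transferred per O₂ molecule, so n(O₂) = 0.9139 / 4 = 0.2285 mol.
V = nRT/P = (0.2285 × 8.314 × 329) / (126 × 10³ Pa) = 0.00496 m³ = 4.96 L.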